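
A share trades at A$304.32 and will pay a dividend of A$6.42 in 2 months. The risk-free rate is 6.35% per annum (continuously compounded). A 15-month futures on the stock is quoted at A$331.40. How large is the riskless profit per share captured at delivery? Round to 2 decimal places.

PV(dividends) I = 6.42·e^(−0.0635·2/12) = 6.3524
Fair futures F* = (S − I)·e^(rT) = (304.32 − 6.3524)·e^0.079375 = 297.9676 × 1.082610 = 322.5827
Market A$331.40 > fair 322.5827: forward overpriced → cash-and-carry (borrow at r, buy the stock and collect the dividends, short the forward).
Profit at T = |F_mkt − F*| = |331.40 − 322.5827| = A$8.82 per share

A$8.82 per share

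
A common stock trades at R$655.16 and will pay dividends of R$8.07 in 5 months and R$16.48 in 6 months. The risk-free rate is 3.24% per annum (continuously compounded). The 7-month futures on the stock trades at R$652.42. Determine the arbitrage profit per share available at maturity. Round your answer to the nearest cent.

PV(dividends) I = 8.07·e^(−0.0324·5/12) + 16.48·e^(−0.0324·6/12) = 24.1770
Fair futures F* = (S − I)·e^(rT) = (655.16 − 24.1770)·e^0.018900 = 630.9830 × 1.019080 = 643.0222
Market R$652.42 > fair 643.0222: forward overpriced → cash-and-carry (borrow at r, buy the stock and collect the dividends, short the forward).
Profit at T = |F_mkt − F*| = |652.42 − 643.0222| = R$9.40 per share

R$9.40 per share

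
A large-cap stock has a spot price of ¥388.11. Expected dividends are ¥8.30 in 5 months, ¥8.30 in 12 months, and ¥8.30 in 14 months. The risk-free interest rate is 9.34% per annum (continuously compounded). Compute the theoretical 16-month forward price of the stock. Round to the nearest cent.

¥413.55

PV(dividends) I = 8.30·e^(−0.0934·5/12) + 8.30·e^(−0.0934·12/12) + 8.30·e^(−0.0934·14/12)
I = 7.9832 + 7.5599 + 7.4431 = 22.9862
F = (S − I)·e^(rT) = (388.11 − 22.9862) · e^(0.0934·16/12)
= 365.1238 · e^0.124533 = 365.1238 × 1.132619 = ¥413.55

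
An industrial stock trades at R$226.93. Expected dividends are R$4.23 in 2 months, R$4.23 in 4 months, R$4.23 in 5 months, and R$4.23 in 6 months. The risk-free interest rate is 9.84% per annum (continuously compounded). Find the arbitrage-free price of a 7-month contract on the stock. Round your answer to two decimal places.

R$223.03

PV(dividends) I = 4.23·e^(−0.0984·2/12) + 4.23·e^(−0.0984·4/12) + 4.23·e^(−0.0984·5/12) + 4.23·e^(−0.0984·6/12)
I = 4.1612 + 4.0935 + 4.0601 + 4.0269 = 16.3417
F = (S − I)·e^(rT) = (226.93 − 16.3417) · e^(0.0984·7/12)
= 210.5883 · e^0.057400 = 210.5883 × 1.059079 = R$223.03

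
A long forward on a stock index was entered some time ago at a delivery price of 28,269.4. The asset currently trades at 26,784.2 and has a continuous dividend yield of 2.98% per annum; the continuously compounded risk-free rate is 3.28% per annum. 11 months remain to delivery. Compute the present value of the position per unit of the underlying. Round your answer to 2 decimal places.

Current fair forward for the remaining 11 months: F = S·e^((r − q)·T), (r − q) = 0.0328 − 0.0298 = 0.0030
F = 26784.2 · e^(0.0030 × 11/12) = 26784.2 × 1.00275378 = 26857.9578
Value of long forward = (F − K)·e^(−rT) = (26857.9578 − 28269.4) · e^(−0.0328·11/12)
= -1411.4422 × 0.97038084 = -1369.64

-1369.64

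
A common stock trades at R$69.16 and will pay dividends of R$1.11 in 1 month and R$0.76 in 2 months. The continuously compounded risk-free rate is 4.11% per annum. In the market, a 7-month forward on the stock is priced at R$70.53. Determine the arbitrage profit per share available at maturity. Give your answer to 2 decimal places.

R$1.60 per share

PV(dividends) I = 1.11·e^(−0.0411·1/12) + 0.76·e^(−0.0411·2/12) = 1.8610
Fair forward F* = (S − I)·e^(rT) = (69.16 − 1.8610)·e^0.023975 = 67.2990 × 1.024265 = 68.9320
Market R$70.53 > fair 68.9320: forward overpriced → cash-and-carry (borrow at r, buy the stock and collect the dividends, short the forward).
Profit at T = |F_mkt − F*| = |70.53 − 68.9320| = R$1.60 per share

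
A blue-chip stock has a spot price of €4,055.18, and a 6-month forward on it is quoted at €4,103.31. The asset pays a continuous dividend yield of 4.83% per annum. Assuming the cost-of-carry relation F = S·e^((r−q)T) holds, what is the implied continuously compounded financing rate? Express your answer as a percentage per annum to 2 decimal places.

7.19%

From F = S·e^((r−q)T): (r − q) = ln(F/S)/T
ln(4103.31/4055.18) = ln(1.011869) = 0.011799
(r − q) = 0.011799 / (6/12) = 0.023598
r = ln(F/S)/T + q = 0.023598 + 0.0483 = 0.071898
r = 7.19%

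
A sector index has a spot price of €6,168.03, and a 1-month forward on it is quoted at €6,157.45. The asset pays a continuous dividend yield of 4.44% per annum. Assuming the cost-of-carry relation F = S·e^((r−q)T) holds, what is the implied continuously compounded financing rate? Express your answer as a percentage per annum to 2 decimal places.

2.38%

From F = S·e^((r−q)T): (r − q) = ln(F/S)/T
ln(6157.45/6168.03) = ln(0.998285) = -0.001716
(r − q) = -0.001716 / (1/12) = -0.020592
r = ln(F/S)/T + q = -0.020592 + 0.0444 = 0.023808
r = 2.38%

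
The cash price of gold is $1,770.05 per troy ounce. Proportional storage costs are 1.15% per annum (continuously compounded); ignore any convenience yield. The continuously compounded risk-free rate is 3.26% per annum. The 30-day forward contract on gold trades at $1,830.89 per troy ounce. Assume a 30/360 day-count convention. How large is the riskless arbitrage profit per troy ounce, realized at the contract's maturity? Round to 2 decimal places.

Fair forward: F* = S·e^(carry·T), with carry = (r + u) = 0.0326 + 0.0115 = 0.0441
F* = 1770.05 · e^(0.0441 × 30/360) = 1770.05 · e^0.00367500 = 1770.05 × 1.00368176 = $1776.5669
Market $1830.89 > fair $1776.5669: forward overpriced → cash-and-carry (buy spot, short the forward).
At maturity, profit = |F_mkt − F*| = |1830.89 − 1776.5669| = $54.32 per troy ounce

$54.32 per troy ounce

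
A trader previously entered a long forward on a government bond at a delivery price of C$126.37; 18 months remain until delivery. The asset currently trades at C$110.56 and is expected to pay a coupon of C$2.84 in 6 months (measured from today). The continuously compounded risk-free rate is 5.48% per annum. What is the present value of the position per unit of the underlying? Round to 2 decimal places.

-C$8.60

PV(remaining coupons) I = 2.84·e^(−0.0548·6/12) = 2.7632
Current forward F = (S − I)·e^(rT) = (110.56 − 2.7632)·e^(0.0548·18/12) = 107.7968 × 1.085673 = 117.0321
Value (long) = (F − K)·e^(−rT) = (117.0321 − 126.37) × 0.921088 = -8.6010
Value = -C$8.60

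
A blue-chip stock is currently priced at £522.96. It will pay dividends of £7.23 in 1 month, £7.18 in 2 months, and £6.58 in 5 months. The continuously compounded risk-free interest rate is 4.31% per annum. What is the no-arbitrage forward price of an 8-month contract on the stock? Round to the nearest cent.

£516.80

PV(dividends) I = 7.23·e^(−0.0431·1/12) + 7.18·e^(−0.0431·2/12) + 6.58·e^(−0.0431·5/12)
I = 7.2041 + 7.1286 + 6.4629 = 20.7956
F = (S − I)·e^(rT) = (522.96 − 20.7956) · e^(0.0431·8/12)
= 502.1644 · e^0.028733 = 502.1644 × 1.029150 = £516.80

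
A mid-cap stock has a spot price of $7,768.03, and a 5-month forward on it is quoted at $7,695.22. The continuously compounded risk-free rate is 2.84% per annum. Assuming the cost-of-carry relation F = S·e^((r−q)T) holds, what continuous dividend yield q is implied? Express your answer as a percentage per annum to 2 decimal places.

From F = S·e^((r−q)T): (r − q) = ln(F/S)/T
ln(7695.22/7768.03) = ln(0.990627) = -0.009417
(r − q) = -0.009417 / (5/12) = -0.022601
q = r − ln(F/S)/T = 0.0284 + 0.022601 = 0.051001
q = 5.10%

5.10%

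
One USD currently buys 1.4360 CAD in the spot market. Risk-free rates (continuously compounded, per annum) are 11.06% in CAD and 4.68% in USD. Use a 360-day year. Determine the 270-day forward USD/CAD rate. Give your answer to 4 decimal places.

1.5064

F = S·e^((r_CAD − r_USD)T) = 1.4360 · e^((0.1106 − 0.0468) × 270/360)
= 1.4360 · e^0.047850 = 1.4360 × 1.049013
F = 1.5064 CAD per USD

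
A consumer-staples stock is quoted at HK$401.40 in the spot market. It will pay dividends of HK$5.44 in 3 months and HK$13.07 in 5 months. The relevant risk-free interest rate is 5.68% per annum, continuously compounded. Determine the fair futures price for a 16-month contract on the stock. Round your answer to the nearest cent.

PV(dividends) I = 5.44·e^(−0.0568·3/12) + 13.07·e^(−0.0568·5/12)
I = 5.3633 + 12.7643 = 18.1276
F = (S − I)·e^(rT) = (401.40 − 18.1276) · e^(0.0568·16/12)
= 383.2724 · e^0.075733 = 383.2724 × 1.078675 = HK$413.43

HK$413.43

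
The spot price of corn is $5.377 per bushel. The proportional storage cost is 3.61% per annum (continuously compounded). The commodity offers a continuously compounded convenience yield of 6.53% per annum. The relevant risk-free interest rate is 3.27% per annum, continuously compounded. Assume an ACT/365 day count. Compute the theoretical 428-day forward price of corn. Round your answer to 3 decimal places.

Net carry = r + u − y = 0.0327 + 0.0361 − 0.0653 = 0.0035
F = S·e^((r+u−y)T) = 5.377 · e^(0.0035 × 428/365) = 5.377 · e^0.004104
= 5.377 × 1.004112 = $5.399 per bushel

$5.399 per bushel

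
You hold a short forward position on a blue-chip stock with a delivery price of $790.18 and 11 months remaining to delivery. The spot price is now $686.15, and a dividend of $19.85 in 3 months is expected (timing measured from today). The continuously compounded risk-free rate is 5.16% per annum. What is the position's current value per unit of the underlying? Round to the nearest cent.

$87.12

PV(remaining dividends) I = 19.85·e^(−0.0516·3/12) = 19.5956
Current forward F = (S − I)·e^(rT) = (686.15 − 19.5956)·e^(0.0516·11/12) = 666.5544 × 1.048436 = 698.8396
Value (long) = (F − K)·e^(−rT) = (698.8396 − 790.18) × 0.953801 = -87.1206
Short position value = −(long value) = $87.12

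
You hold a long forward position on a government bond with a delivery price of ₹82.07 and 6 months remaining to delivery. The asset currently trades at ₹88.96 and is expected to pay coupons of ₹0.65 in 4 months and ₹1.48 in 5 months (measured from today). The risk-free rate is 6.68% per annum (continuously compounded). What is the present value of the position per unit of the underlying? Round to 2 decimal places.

₹7.51

PV(remaining coupons) I = 0.65·e^(−0.0668·4/12) + 1.48·e^(−0.0668·5/12) = 2.0751
Current forward F = (S − I)·e^(rT) = (88.96 − 2.0751)·e^(0.0668·6/12) = 86.8849 × 1.033964 = 89.8359
Value (long) = (F − K)·e^(−rT) = (89.8359 − 82.07) × 0.967152 = 7.5108
Value = ₹7.51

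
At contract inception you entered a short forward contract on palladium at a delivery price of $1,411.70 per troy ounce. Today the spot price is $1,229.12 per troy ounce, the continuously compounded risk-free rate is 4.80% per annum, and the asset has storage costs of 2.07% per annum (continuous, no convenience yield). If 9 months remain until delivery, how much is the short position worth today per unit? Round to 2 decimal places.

$113.43 per troy ounce

Current fair forward for the remaining 9 months: F = S·e^((r + u)·T), (r + u) = 0.0480 + 0.0207 = 0.0687
F = 1229.12 · e^(0.0687 × 9/12) = 1229.12 × 1.05287551 = 1294.1103
Value of long forward = (F − K)·e^(−rT) = (1294.1103 − 1411.70) · e^(−0.0480·9/12)
= -117.5897 × 0.96464029 = -113.43
Short position value = −(long value) = $113.43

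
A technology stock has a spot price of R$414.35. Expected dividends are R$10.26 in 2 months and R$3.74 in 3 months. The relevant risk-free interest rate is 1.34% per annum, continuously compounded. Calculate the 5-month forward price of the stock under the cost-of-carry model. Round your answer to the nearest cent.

PV(dividends) I = 10.26·e^(−0.0134·2/12) + 3.74·e^(−0.0134·3/12)
I = 10.2371 + 3.7275 = 13.9646
F = (S − I)·e^(rT) = (414.35 − 13.9646) · e^(0.0134·5/12)
= 400.3854 · e^0.005583 = 400.3854 × 1.005599 = R$402.63

R$402.63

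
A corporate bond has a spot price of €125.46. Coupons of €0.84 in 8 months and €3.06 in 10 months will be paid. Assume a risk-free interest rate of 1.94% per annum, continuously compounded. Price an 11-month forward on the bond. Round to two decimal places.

€123.80

PV(coupons) I = 0.84·e^(−0.0194·8/12) + 3.06·e^(−0.0194·10/12)
I = 0.8292 + 3.0109 = 3.8401
F = (S − I)·e^(rT) = (125.46 − 3.8401) · e^(0.0194·11/12)
= 121.6199 · e^0.017783 = 121.6199 × 1.017942 = €123.80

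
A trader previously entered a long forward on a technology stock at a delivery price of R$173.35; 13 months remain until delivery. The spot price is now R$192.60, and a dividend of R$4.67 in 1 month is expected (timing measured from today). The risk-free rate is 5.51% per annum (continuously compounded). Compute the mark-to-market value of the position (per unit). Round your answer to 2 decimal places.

PV(remaining dividends) I = 4.67·e^(−0.0551·1/12) = 4.6486
Current forward F = (S − I)·e^(rT) = (192.60 − 4.6486)·e^(0.0551·13/12) = 187.9514 × 1.061509 = 199.5121
Value (long) = (F − K)·e^(−rT) = (199.5121 − 173.35) × 0.942055 = 24.6461
Value = R$24.65

R$24.65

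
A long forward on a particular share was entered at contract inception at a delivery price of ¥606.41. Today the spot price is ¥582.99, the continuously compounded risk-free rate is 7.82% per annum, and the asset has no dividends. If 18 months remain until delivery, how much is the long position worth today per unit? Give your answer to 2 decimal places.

Current fair forward for the remaining 18 months: F = S·e^(r·T), r = 0.0782
F = 582.99 · e^(0.0782 × 18/12) = 582.99 × 1.124457 = 655.5472
Value of long forward = (F − K)·e^(−rT) = (655.5472 − 606.41) · e^(−0.0782·18/12)
= 49.1372 × 0.889318 = 43.70

¥43.70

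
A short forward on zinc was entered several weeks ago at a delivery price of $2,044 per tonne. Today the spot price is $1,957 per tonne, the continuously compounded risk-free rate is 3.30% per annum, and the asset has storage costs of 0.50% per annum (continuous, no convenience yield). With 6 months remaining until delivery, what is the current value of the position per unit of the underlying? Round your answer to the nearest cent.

$48.65 per tonne

Current fair forward for the remaining 6 months: F = S·e^((r + u)·T), (r + u) = 0.0330 + 0.0050 = 0.0380
F = 1957 · e^(0.0380 × 6/12) = 1957 × 1.01918165 = 1994.5385
Value of long forward = (F − K)·e^(−rT) = (1994.5385 − 2044) · e^(−0.0330·6/12)
= -49.4615 × 0.98363538 = -48.65
Short position value = −(long value) = $48.65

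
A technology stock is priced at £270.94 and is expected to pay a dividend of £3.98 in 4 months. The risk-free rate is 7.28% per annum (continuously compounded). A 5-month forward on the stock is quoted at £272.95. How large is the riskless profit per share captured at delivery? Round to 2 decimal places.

£2.33 per share

PV(dividends) I = 3.98·e^(−0.0728·4/12) = 3.8846
Fair forward F* = (S − I)·e^(rT) = (270.94 − 3.8846)·e^0.030333 = 267.0554 × 1.030798 = 275.2802
Market £272.95 < fair 275.2802: forward underpriced → reverse cash-and-carry (short the stock, invest proceeds at r, pay the dividends, go long the forward).
Profit at T = |F_mkt − F*| = |272.95 − 275.2802| = £2.33 per share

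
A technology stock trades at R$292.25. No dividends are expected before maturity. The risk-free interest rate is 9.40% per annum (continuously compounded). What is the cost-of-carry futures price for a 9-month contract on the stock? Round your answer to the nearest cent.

R$313.60

F = S·e^(rT) = 292.25 · e^(0.0940 × 9/12)
= 292.25 · e^0.070500 = 292.25 × 1.073045
F = R$313.60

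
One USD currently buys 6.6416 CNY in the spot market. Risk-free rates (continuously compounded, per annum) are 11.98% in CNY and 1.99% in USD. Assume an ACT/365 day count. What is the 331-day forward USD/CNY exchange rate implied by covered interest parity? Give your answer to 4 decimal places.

F = S·e^((r_CNY − r_USD)T) = 6.6416 · e^((0.1198 − 0.0199) × 331/365)
= 6.6416 · e^0.090594 = 6.6416 × 1.094824
F = 7.2714 CNY per USD

7.2714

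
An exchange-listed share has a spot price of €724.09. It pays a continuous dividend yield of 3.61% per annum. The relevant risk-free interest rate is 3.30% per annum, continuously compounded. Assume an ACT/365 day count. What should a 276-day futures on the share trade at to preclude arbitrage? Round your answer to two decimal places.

€722.39

F = S·e^((r − q)T) = 724.09 · e^((0.0330 − 0.0361) × 276/365)
= 724.09 · e^-0.002344 = 724.09 × 0.997659
F = €722.39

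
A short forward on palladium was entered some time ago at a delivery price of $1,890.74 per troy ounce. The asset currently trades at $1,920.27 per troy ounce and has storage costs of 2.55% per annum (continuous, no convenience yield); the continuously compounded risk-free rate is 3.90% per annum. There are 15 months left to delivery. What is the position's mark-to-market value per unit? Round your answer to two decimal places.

-$181.69 per troy ounce

Current fair forward for the remaining 15 months: F = S·e^((r + u)·T), (r + u) = 0.0390 + 0.0255 = 0.0645
F = 1920.27 · e^(0.0645 × 15/12) = 1920.27 × 1.08396433 = 2081.5042
Value of long forward = (F − K)·e^(−rT) = (2081.5042 − 1890.74) · e^(−0.0390·15/12)
= 190.7642 × 0.95241920 = 181.69
Short position value = −(long value) = -$181.69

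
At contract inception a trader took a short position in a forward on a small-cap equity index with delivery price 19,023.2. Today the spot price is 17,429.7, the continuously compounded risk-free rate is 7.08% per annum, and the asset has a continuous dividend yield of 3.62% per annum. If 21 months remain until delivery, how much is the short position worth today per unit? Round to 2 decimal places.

Current fair forward for the remaining 21 months: F = S·e^((r − q)·T), (r − q) = 0.0708 − 0.0362 = 0.0346
F = 17429.7 · e^(0.0346 × 21/12) = 17429.7 × 1.06242072 = 18517.6744
Value of long forward = (F − K)·e^(−rT) = (18517.6744 − 19023.2) · e^(−0.0708·21/12)
= -505.5256 × 0.88346818 = -446.62
Short position value = −(long value) = 446.62

446.62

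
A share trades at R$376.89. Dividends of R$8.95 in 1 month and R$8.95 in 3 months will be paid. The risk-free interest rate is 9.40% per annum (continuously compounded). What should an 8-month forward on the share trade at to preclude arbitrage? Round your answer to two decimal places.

PV(dividends) I = 8.95·e^(−0.0940·1/12) + 8.95·e^(−0.0940·3/12)
I = 8.8802 + 8.7421 = 17.6223
F = (S − I)·e^(rT) = (376.89 − 17.6223) · e^(0.0940·8/12)
= 359.2677 · e^0.062667 = 359.2677 × 1.064672 = R$382.50

R$382.50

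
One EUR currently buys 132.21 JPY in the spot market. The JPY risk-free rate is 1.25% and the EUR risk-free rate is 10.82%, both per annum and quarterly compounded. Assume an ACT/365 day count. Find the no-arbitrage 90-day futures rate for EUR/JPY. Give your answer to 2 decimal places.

By covered interest parity, F = S · (1+r_JPY/4)^(4T) / (1+r_EUR/4)^(4T)
= 132.21 × 1.003082 / 1.026675 = 132.21 × 0.977020
F = 129.17 JPY per EUR

129.17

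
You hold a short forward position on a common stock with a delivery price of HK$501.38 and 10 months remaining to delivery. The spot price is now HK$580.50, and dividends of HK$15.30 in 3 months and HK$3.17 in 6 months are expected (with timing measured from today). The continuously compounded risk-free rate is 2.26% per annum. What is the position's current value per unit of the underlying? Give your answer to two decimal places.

-HK$70.13

PV(remaining dividends) I = 15.30·e^(−0.0226·3/12) + 3.17·e^(−0.0226·6/12) = 18.3482
Current forward F = (S − I)·e^(rT) = (580.50 − 18.3482)·e^(0.0226·10/12) = 562.1518 × 1.019012 = 572.8394
Value (long) = (F − K)·e^(−rT) = (572.8394 − 501.38) × 0.981343 = 70.1262
Short position value = −(long value) = -HK$70.13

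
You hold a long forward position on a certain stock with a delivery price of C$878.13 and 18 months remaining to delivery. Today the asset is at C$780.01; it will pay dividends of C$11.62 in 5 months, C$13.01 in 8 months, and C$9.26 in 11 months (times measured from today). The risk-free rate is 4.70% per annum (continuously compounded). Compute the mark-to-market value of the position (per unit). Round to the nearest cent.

PV(remaining dividends) I = 11.62·e^(−0.0470·5/12) + 13.01·e^(−0.0470·8/12) + 9.26·e^(−0.0470·11/12) = 32.8728
Current forward F = (S − I)·e^(rT) = (780.01 − 32.8728)·e^(0.0470·18/12) = 747.1372 × 1.073045 = 801.7118
Value (long) = (F − K)·e^(−rT) = (801.7118 − 878.13) × 0.931928 = -71.2163
Value = -C$71.22

-C$71.22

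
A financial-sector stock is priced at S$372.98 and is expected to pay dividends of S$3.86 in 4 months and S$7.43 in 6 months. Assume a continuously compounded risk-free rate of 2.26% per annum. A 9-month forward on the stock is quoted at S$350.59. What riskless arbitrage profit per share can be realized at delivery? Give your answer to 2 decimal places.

S$17.40 per share

PV(dividends) I = 3.86·e^(−0.0226·4/12) + 7.43·e^(−0.0226·6/12) = 11.1775
Fair forward F* = (S − I)·e^(rT) = (372.98 − 11.1775)·e^0.016950 = 361.8025 × 1.017094 = 367.9872
Market S$350.59 < fair 367.9872: forward underpriced → reverse cash-and-carry (short the stock, invest proceeds at r, pay the dividends, go long the forward).
Profit at T = |F_mkt − F*| = |350.59 − 367.9872| = S$17.40 per share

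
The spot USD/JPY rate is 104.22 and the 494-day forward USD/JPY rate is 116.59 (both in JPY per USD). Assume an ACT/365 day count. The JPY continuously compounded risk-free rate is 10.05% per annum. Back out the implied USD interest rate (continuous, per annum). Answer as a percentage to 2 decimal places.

F = S·e^((r_JPY − r_USD)T) ⇒ r_USD = r_JPY − ln(F/S)/T
ln(116.59/104.22) = 0.112159; /(494/365) = 0.082871
r_USD = 0.1005 − 0.082871 = 0.017629
r_USD = 1.76%

1.76%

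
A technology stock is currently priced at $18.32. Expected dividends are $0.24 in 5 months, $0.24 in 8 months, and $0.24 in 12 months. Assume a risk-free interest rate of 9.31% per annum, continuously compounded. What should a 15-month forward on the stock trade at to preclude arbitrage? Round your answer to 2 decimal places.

$19.82

PV(dividends) I = 0.24·e^(−0.0931·5/12) + 0.24·e^(−0.0931·8/12) + 0.24·e^(−0.0931·12/12)
I = 0.2309 + 0.2256 + 0.2187 = 0.6752
F = (S − I)·e^(rT) = (18.32 − 0.6752) · e^(0.0931·15/12)
= 17.6448 · e^0.116375 = 17.6448 × 1.123417 = $19.82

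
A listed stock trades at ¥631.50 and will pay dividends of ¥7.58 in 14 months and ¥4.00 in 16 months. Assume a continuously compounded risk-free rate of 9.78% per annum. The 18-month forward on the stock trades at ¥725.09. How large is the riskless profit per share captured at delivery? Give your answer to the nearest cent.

¥5.71 per share

PV(dividends) I = 7.58·e^(−0.0978·14/12) + 4.00·e^(−0.0978·16/12) = 10.2736
Fair forward F* = (S − I)·e^(rT) = (631.50 − 10.2736)·e^0.146700 = 621.2264 × 1.158007 = 719.3845
Market ¥725.09 > fair 719.3845: forward overpriced → cash-and-carry (borrow at r, buy the stock and collect the dividends, short the forward).
Profit at T = |F_mkt − F*| = |725.09 − 719.3845| = ¥5.71 per share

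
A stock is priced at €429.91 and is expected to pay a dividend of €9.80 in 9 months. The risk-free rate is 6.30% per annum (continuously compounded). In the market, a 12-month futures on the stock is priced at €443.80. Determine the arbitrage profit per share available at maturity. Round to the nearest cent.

€4.11 per share

PV(dividends) I = 9.80·e^(−0.0630·9/12) = 9.3477
Fair futures F* = (S − I)·e^(rT) = (429.91 − 9.3477)·e^0.063000 = 420.5623 × 1.065027 = 447.9102
Market €443.80 < fair 447.9102: forward underpriced → reverse cash-and-carry (short the stock, invest proceeds at r, pay the dividends, go long the forward).
Profit at T = |F_mkt − F*| = |443.80 − 447.9102| = €4.11 per share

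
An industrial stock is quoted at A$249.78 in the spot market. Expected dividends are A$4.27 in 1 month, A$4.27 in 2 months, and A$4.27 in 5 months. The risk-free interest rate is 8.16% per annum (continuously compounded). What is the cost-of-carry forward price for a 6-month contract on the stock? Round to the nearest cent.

A$247.08

PV(dividends) I = 4.27·e^(−0.0816·1/12) + 4.27·e^(−0.0816·2/12) + 4.27·e^(−0.0816·5/12)
I = 4.2411 + 4.2123 + 4.1273 = 12.5807
F = (S − I)·e^(rT) = (249.78 − 12.5807) · e^(0.0816·6/12)
= 237.1993 · e^0.040800 = 237.1993 × 1.041644 = A$247.08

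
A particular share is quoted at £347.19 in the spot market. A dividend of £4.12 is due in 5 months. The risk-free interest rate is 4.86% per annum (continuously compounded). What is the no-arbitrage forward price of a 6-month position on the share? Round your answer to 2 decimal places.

PV(dividends) I = 4.12·e^(−0.0486·5/12)
I = 4.0374
F = (S − I)·e^(rT) = (347.19 − 4.0374) · e^(0.0486·6/12)
= 343.1526 · e^0.024300 = 343.1526 × 1.024598 = £351.59

£351.59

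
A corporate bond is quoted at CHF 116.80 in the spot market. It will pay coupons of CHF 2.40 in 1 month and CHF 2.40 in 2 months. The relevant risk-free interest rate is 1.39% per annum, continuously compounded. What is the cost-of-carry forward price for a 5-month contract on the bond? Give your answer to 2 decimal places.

CHF 112.66

PV(coupons) I = 2.40·e^(−0.0139·1/12) + 2.40·e^(−0.0139·2/12)
I = 2.3972 + 2.3944 = 4.7916
F = (S − I)·e^(rT) = (116.80 − 4.7916) · e^(0.0139·5/12)
= 112.0084 · e^0.005792 = 112.0084 × 1.005809 = CHF 112.66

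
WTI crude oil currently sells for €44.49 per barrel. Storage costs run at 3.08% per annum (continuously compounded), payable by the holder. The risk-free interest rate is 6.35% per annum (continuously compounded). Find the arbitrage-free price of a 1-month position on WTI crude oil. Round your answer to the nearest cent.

€44.84 per barrel

Net carry = r + u − y = 0.0635 + 0.0308 − 0.0000 = 0.0943
F = S·e^((r+u−y)T) = 44.49 · e^(0.0943 × 1/12) = 44.49 · e^0.007858
= 44.49 × 1.007889 = €44.84 per barrel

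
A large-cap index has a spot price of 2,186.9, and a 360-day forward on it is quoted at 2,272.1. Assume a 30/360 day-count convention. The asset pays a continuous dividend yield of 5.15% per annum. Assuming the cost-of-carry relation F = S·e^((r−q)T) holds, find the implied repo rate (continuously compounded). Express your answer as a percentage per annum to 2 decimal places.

8.97%

From F = S·e^((r−q)T): (r − q) = ln(F/S)/T
ln(2272.1/2186.9) = ln(1.038959) = 0.038219
(r − q) = 0.038219 / (360/360) = 0.038219
r = ln(F/S)/T + q = 0.038219 + 0.0515 = 0.089719
r = 8.97%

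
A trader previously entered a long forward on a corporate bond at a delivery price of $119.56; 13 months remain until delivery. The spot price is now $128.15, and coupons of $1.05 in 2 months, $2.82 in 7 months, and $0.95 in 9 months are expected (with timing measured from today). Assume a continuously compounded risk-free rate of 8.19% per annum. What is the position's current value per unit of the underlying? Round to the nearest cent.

PV(remaining coupons) I = 1.05·e^(−0.0819·2/12) + 2.82·e^(−0.0819·7/12) + 0.95·e^(−0.0819·9/12) = 4.6176
Current forward F = (S − I)·e^(rT) = (128.15 − 4.6176)·e^(0.0819·13/12) = 123.5324 × 1.092780 = 134.9937
Value (long) = (F − K)·e^(−rT) = (134.9937 − 119.56) × 0.915097 = 14.1233
Value = $14.12

$14.12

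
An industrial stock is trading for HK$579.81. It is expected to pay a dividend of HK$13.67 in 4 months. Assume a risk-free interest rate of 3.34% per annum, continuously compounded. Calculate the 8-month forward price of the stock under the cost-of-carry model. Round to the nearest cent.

HK$579.04

PV(dividends) I = 13.67·e^(−0.0334·4/12)
I = 13.5187
F = (S − I)·e^(rT) = (579.81 − 13.5187) · e^(0.0334·8/12)
= 566.2913 · e^0.022267 = 566.2913 × 1.022517 = HK$579.04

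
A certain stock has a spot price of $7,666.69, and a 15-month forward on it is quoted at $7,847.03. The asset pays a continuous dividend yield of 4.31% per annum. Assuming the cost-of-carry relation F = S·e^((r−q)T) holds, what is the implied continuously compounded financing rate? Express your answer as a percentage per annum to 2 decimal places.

6.17%

From F = S·e^((r−q)T): (r − q) = ln(F/S)/T
ln(7847.03/7666.69) = ln(1.023523) = 0.023251
(r − q) = 0.023251 / (15/12) = 0.018601
r = ln(F/S)/T + q = 0.018601 + 0.0431 = 0.061701
r = 6.17%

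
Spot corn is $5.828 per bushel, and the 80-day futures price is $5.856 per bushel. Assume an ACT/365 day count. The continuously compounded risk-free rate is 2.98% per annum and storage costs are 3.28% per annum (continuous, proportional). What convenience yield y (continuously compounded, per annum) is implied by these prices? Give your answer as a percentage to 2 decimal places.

4.07%

F = S·e^((r+u−y)T) ⇒ (r+u−y) = ln(F/S)/T
ln(5.856/5.828) = 0.004793; /T ⇒ 0.021868
y = r + u − ln(F/S)/T = 0.0298 + 0.0328 − 0.021868 = 0.040732
y = 4.07%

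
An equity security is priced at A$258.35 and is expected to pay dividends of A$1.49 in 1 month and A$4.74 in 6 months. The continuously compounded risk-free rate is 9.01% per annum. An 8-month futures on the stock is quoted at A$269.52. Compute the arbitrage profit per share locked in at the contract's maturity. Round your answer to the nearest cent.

PV(dividends) I = 1.49·e^(−0.0901·1/12) + 4.74·e^(−0.0901·6/12) = 6.0101
Fair futures F* = (S − I)·e^(rT) = (258.35 − 6.0101)·e^0.060067 = 252.3399 × 1.061908 = 267.9618
Market A$269.52 > fair 267.9618: forward overpriced → cash-and-carry (borrow at r, buy the stock and collect the dividends, short the forward).
Profit at T = |F_mkt − F*| = |269.52 − 267.9618| = A$1.56 per share

A$1.56 per share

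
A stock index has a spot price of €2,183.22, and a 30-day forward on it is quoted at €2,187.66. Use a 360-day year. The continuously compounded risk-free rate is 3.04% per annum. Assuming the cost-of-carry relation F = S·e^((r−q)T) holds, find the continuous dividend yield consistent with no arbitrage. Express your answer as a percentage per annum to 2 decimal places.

0.60%

From F = S·e^((r−q)T): (r − q) = ln(F/S)/T
ln(2187.66/2183.22) = ln(1.002034) = 0.002032
(r − q) = 0.002032 / (30/360) = 0.024384
q = r − ln(F/S)/T = 0.0304 − 0.024384 = 0.006016
q = 0.60%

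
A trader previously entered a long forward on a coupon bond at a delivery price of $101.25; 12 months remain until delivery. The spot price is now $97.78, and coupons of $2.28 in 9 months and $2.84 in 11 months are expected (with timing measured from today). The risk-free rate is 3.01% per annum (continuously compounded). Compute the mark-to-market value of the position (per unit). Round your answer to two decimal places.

-$5.46

PV(remaining coupons) I = 2.28·e^(−0.0301·9/12) + 2.84·e^(−0.0301·11/12) = 4.9918
Current forward F = (S − I)·e^(rT) = (97.78 − 4.9918)·e^(0.0301·12/12) = 92.7882 × 1.030558 = 95.6236
Value (long) = (F − K)·e^(−rT) = (95.6236 − 101.25) × 0.970348 = -5.4596
Value = -$5.46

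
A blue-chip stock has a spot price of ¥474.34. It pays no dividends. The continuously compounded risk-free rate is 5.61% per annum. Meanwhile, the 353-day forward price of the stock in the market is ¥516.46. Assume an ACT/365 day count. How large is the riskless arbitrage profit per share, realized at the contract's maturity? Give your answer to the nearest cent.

Fair forward: F* = S·e^(carry·T), with carry = r = 0.0561
F* = 474.34 · e^(0.0561 × 353/365) = 474.34 · e^0.054256 = 474.34 × 1.055755 = ¥500.7868
Market ¥516.46 > fair ¥500.7868: forward overpriced → cash-and-carry (buy spot, short the forward).
At maturity, profit = |F_mkt − F*| = |516.46 − 500.7868| = ¥15.67 per share

¥15.67 per share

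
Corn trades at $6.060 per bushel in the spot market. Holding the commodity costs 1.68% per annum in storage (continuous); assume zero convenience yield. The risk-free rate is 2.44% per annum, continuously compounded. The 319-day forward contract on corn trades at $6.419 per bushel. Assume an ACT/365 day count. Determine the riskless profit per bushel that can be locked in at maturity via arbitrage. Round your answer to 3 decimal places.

Fair forward: F* = S·e^(carry·T), with carry = (r + u) = 0.0244 + 0.0168 = 0.0412
F* = 6.060 · e^(0.0412 × 319/365) = 6.060 · e^0.036008 = 6.060 × 1.036664 = $6.2822
Market $6.419 > fair $6.2822: forward overpriced → cash-and-carry (buy spot, short the forward).
At maturity, profit = |F_mkt − F*| = |6.419 − 6.2822| = $0.137 per bushel

$0.137 per bushel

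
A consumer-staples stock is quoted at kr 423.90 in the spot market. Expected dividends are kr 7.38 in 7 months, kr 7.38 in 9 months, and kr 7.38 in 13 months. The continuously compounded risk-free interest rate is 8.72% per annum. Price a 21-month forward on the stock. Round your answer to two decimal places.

PV(dividends) I = 7.38·e^(−0.0872·7/12) + 7.38·e^(−0.0872·9/12) + 7.38·e^(−0.0872·13/12)
I = 7.0140 + 6.9128 + 6.7148 = 20.6416
F = (S − I)·e^(rT) = (423.90 − 20.6416) · e^(0.0872·21/12)
= 403.2584 · e^0.152600 = 403.2584 × 1.164859 = kr 469.74

kr 469.74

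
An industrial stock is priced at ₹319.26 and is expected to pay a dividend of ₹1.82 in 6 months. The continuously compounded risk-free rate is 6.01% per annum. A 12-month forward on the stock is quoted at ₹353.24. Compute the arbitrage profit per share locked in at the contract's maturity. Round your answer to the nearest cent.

PV(dividends) I = 1.82·e^(−0.0601·6/12) = 1.7661
Fair forward F* = (S − I)·e^(rT) = (319.26 − 1.7661)·e^0.060100 = 317.4939 × 1.061943 = 337.1604
Market ₹353.24 > fair 337.1604: forward overpriced → cash-and-carry (borrow at r, buy the stock and collect the dividends, short the forward).
Profit at T = |F_mkt − F*| = |353.24 − 337.1604| = ₹16.08 per share

₹16.08 per share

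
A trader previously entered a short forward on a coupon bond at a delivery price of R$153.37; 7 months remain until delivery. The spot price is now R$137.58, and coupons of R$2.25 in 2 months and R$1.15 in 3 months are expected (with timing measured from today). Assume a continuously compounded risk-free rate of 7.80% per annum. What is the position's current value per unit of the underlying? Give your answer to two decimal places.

R$12.32

PV(remaining coupons) I = 2.25·e^(−0.0780·2/12) + 1.15·e^(−0.0780·3/12) = 3.3487
Current forward F = (S − I)·e^(rT) = (137.58 − 3.3487)·e^(0.0780·7/12) = 134.2313 × 1.046551 = 140.4799
Value (long) = (F − K)·e^(−rT) = (140.4799 − 153.37) × 0.955520 = -12.3167
Short position value = −(long value) = R$12.32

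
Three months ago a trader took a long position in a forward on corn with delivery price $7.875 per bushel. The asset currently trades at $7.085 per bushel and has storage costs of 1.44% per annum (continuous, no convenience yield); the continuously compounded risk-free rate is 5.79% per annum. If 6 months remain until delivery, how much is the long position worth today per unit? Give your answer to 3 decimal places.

-$0.514 per bushel

Current fair forward for the remaining 6 months: F = S·e^((r + u)·T), (r + u) = 0.0579 + 0.0144 = 0.0723
F = 7.085 · e^(0.0723 × 6/12) = 7.085 × 1.036811 = 7.3458
Value of long forward = (F − K)·e^(−rT) = (7.3458 − 7.875) · e^(−0.0579·6/12)
= -0.5292 × 0.971465 = -0.514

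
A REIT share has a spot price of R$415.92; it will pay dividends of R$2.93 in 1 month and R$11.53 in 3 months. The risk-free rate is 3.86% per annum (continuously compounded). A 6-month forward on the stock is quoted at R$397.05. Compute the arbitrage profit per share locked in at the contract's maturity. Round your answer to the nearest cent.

PV(dividends) I = 2.93·e^(−0.0386·1/12) + 11.53·e^(−0.0386·3/12) = 14.3399
Fair forward F* = (S − I)·e^(rT) = (415.92 − 14.3399)·e^0.019300 = 401.5801 × 1.019487 = 409.4057
Market R$397.05 < fair 409.4057: forward underpriced → reverse cash-and-carry (short the stock, invest proceeds at r, pay the dividends, go long the forward).
Profit at T = |F_mkt − F*| = |397.05 − 409.4057| = R$12.36 per share

R$12.36 per share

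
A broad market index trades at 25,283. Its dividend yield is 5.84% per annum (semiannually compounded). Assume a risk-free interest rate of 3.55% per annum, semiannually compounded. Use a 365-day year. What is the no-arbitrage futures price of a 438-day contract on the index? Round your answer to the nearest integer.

24,613

F = S · (1+r/2)^(2T) / (1+q/2)^(2T)
= 25283 × 1.043131 / 1.071518 = 25283 × 0.973508
F = 24,613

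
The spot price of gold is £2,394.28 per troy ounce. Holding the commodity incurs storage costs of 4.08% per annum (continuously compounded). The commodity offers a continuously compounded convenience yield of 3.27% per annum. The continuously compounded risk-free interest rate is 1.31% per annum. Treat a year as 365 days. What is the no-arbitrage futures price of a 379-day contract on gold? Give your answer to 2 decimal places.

Net carry = r + u − y = 0.0131 + 0.0408 − 0.0327 = 0.0212
F = S·e^((r+u−y)T) = 2394.28 · e^(0.0212 × 379/365) = 2394.28 · e^0.02201315
= 2394.28 × 1.02225723 = £2,447.57 per troy ounce

£2,447.57 per troy ounce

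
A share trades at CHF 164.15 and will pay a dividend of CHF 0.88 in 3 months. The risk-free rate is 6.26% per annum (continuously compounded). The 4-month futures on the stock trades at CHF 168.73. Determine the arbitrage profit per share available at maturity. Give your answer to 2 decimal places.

CHF 2.00 per share

PV(dividends) I = 0.88·e^(−0.0626·3/12) = 0.8663
Fair futures F* = (S − I)·e^(rT) = (164.15 − 0.8663)·e^0.020867 = 163.2837 × 1.021086 = 166.7267
Market CHF 168.73 > fair 166.7267: forward overpriced → cash-and-carry (borrow at r, buy the stock and collect the dividends, short the forward).
Profit at T = |F_mkt − F*| = |168.73 − 166.7267| = CHF 2.00 per share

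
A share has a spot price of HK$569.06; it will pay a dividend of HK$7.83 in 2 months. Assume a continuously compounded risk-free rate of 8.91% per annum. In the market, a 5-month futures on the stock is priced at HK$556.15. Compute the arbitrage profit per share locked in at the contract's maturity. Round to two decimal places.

PV(dividends) I = 7.83·e^(−0.0891·2/12) = 7.7146
Fair futures F* = (S − I)·e^(rT) = (569.06 − 7.7146)·e^0.037125 = 561.3454 × 1.037823 = 582.5772
Market HK$556.15 < fair 582.5772: forward underpriced → reverse cash-and-carry (short the stock, invest proceeds at r, pay the dividends, go long the forward).
Profit at T = |F_mkt − F*| = |556.15 − 582.5772| = HK$26.43 per share

HK$26.43 per share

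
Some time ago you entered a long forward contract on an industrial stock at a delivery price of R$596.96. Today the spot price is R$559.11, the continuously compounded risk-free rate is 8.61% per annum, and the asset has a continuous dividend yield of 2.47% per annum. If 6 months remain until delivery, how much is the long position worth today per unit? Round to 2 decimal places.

Current fair forward for the remaining 6 months: F = S·e^((r − q)·T), (r − q) = 0.0861 − 0.0247 = 0.0614
F = 559.11 · e^(0.0614 × 6/12) = 559.11 × 1.031176 = 576.5408
Value of long forward = (F − K)·e^(−rT) = (576.5408 − 596.96) · e^(−0.0861·6/12)
= -20.4192 × 0.957863 = -19.56

-R$19.56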